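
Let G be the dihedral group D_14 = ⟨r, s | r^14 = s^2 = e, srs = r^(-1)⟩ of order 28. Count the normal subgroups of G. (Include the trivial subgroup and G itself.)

G has 28 subgroups. Checking conjugation-invariance by order — order 1: 1/1 normal; order 2: 1/15 normal; order 4: 0/7 normal; order 7: 1/1 normal; order 14: 3/3 normal; order 28: 1/1 normal.
Total normal subgroups: 7.

7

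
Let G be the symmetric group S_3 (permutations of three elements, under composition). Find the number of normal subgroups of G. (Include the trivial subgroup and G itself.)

3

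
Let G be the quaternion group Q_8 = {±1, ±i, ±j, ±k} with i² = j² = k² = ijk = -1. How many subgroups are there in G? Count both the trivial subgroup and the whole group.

6

|G| = 8, so by Lagrange every subgroup order divides 8. Divisors: 1, 2, 4, 8.
Subgroups by order — order 1: 1; order 2: 1; order 4: 3; order 8: 1.
Total: 1 + 1 + 3 + 1 = 6.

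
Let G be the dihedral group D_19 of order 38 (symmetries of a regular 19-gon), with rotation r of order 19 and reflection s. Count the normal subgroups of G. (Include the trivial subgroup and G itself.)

3

G has 22 subgroups. Checking conjugation-invariance by order — order 1: 1/1 normal; order 2: 0/19 normal; order 19: 1/1 normal; order 38: 1/1 normal.
Total normal subgroups: 3.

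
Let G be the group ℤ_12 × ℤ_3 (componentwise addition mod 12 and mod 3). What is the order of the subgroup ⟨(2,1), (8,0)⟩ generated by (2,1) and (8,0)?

18

|⟨(2,1)⟩| = 6 and |⟨(8,0)⟩| = 3, so |H| is a multiple of lcm(6, 3) = 6 and divides |G| = 36.
Closing under the operation: H = {(0,0), (0,1), (0,2), (2,0), (2,1), (2,2), (4,0), (4,1), (4,2), (6,0), (6,1), (6,2), (8,0), (8,1), (8,2), (10,0), (10,1), (10,2)}, so |H| = 18.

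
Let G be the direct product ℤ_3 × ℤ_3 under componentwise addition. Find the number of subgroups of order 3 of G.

|G| = 9 and 3 | 9, so subgroups of order 3 are possible by Lagrange.
The subgroups of order 3 are: {(0,0), (0,1), (0,2)}; {(0,0), (1,0), (2,0)}; {(0,0), (1,1), (2,2)}; {(0,0), (1,2), (2,1)}.
So G has 4 subgroups of order 3.

4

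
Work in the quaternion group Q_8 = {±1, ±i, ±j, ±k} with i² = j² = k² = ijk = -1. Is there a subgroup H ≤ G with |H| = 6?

6 does not divide |G| = 8, so by Lagrange no subgroup of order 6 exists.

No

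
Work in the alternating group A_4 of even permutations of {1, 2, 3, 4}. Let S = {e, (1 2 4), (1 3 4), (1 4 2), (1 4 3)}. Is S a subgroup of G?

No

|S| = 5 does not divide |G| = 12, so by Lagrange S is not a subgroup.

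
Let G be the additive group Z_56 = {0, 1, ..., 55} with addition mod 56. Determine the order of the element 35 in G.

In Z_56, the order of an element a is n/gcd(a, n).
gcd(35, 56) = 7, so |⟨35⟩| = 56/7 = 8.

8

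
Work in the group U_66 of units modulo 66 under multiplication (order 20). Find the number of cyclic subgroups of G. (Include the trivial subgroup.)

A cyclic subgroup of order d is generated by each of its φ(d) elements of order d, so the cyclic subgroups of order d number (#elements of order d)/φ(d).
Cyclic subgroups by order — order 1: 1; order 2: 3; order 5: 1; order 10: 3.
Total: 8.

8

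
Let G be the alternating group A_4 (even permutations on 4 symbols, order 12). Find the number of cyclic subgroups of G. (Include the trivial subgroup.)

Each element a generates a cyclic subgroup ⟨a⟩; distinct elements may generate the same one (a cyclic group of order d has φ(d) generators).
Cyclic subgroups by order — order 1: 1; order 2: 3; order 3: 4.
Total: 8.

8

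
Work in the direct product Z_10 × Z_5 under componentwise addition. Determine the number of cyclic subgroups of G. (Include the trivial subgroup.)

Each element a generates a cyclic subgroup ⟨a⟩; distinct elements may generate the same one (a cyclic group of order d has φ(d) generators).
Cyclic subgroups by order — order 1: 1; order 2: 1; order 5: 6; order 10: 6.
Total: 14.

14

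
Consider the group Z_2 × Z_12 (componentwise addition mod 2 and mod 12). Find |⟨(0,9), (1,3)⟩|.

8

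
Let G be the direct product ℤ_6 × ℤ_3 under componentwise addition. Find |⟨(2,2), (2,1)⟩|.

|⟨(2,2)⟩| = 3 and |⟨(2,1)⟩| = 3, so |H| is a multiple of lcm(3, 3) = 3 and divides |G| = 18.
Closing under the operation: H = {(0,0), (0,1), (0,2), (2,0), (2,1), (2,2), (4,0), (4,1), (4,2)}, so |H| = 9.

9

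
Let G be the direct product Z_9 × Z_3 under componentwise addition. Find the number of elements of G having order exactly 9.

An element (a,b) has order lcm(ord(a), ord(b)); count pairs with lcm equal to 9.
Enumerating gives 18 such elements.

18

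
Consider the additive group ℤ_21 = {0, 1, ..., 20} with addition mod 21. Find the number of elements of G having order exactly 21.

12

In a cyclic group of order 21, the number of elements of order d (for d | 21) is φ(d).
φ(21) = 12.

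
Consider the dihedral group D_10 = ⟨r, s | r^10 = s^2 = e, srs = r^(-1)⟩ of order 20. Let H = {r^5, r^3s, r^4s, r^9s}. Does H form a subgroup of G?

No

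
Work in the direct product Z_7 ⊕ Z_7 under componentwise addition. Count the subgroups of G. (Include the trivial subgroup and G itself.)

|G| = 49, so by Lagrange every subgroup order divides 49. Divisors: 1, 7, 49.
Subgroups by order — order 1: 1; order 7: 8; order 49: 1.
Total: 1 + 8 + 1 = 10.

10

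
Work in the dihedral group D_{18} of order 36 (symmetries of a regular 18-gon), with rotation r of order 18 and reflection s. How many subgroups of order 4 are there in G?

|G| = 36 and 4 | 36, so subgroups of order 4 are possible by Lagrange.
The subgroups of order 4 are: {e, r^9, rs, r^10s}; {e, r^9, r^2s, r^11s}; {e, r^9, r^3s, r^12s}; {e, r^9, r^4s, r^13s}; … (9 in all).
So G has 9 subgroups of order 4.

9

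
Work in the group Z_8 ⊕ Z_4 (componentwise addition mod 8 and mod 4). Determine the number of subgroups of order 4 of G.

7

|G| = 32 and 4 | 32, so subgroups of order 4 are possible by Lagrange.
The subgroups of order 4 are: {(0,0), (0,1), (0,2), (0,3)}; {(0,0), (0,2), (4,0), (4,2)}; {(0,0), (0,2), (4,1), (4,3)}; {(0,0), (2,0), (4,0), (6,0)}; … (7 in all).
So G has 7 subgroups of order 4.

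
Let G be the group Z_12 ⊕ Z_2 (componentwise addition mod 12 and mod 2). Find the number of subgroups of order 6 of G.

3

|G| = 24 and 6 | 24, so subgroups of order 6 are possible by Lagrange.
The subgroups of order 6 are: {(0,0), (0,1), (4,0), (4,1), (8,0), (8,1)}; {(0,0), (2,0), (4,0), (6,0), (8,0), (10,0)}; {(0,0), (2,1), (4,0), (6,1), (8,0), (10,1)}.
So G has 3 subgroups of order 6.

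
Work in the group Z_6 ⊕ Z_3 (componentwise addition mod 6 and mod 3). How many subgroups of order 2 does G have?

|G| = 18 and 2 | 18, so subgroups of order 2 are possible by Lagrange.
The subgroups of order 2 are: {(0,0), (3,0)}.
So G has 1 subgroup of order 2.

1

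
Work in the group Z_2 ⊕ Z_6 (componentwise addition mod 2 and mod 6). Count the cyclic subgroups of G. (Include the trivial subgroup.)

8

Each element a generates a cyclic subgroup ⟨a⟩; distinct elements may generate the same one (a cyclic group of order d has φ(d) generators).
Cyclic subgroups by order — order 1: 1; order 2: 3; order 3: 1; order 6: 3.
Total: 8.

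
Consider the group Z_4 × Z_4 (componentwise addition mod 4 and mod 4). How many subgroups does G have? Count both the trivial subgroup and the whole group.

|G| = 16, so by Lagrange every subgroup order divides 16. Divisors: 1, 2, 4, 8, 16.
Subgroups by order — order 1: 1; order 2: 3; order 4: 7; order 8: 3; order 16: 1.
Total: 1 + 3 + 7 + 3 + 1 = 15.

15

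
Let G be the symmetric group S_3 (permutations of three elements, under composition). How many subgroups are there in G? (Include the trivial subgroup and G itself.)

6

|G| = 6, so by Lagrange every subgroup order divides 6. Divisors: 1, 2, 3, 6.
Subgroups by order — order 1: 1; order 2: 3; order 3: 1; order 6: 1.
Total: 1 + 3 + 1 + 1 = 6.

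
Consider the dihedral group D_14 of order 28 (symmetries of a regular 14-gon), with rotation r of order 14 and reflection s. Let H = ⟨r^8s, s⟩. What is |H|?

14

|⟨r^8s⟩| = 2 and |⟨s⟩| = 2, so |H| is a multiple of lcm(2, 2) = 2 and divides |G| = 28.
Closing under the operation: H = {e, r^2, r^4, r^6, r^8, r^10, r^12, s, r^2s, r^4s, r^6s, r^8s, r^10s, r^12s}, so |H| = 14.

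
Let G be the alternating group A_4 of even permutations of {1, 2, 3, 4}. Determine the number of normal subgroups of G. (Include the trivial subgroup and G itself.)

G has 10 subgroups. Checking conjugation-invariance by order — order 1: 1/1 normal; order 2: 0/3 normal; order 3: 0/4 normal; order 4: 1/1 normal; order 12: 1/1 normal.
Total normal subgroups: 3.

3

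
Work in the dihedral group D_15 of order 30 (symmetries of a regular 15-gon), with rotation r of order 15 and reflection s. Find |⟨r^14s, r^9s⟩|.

6

|⟨r^14s⟩| = 2 and |⟨r^9s⟩| = 2, so |H| is a multiple of lcm(2, 2) = 2 and divides |G| = 30.
Closing under the operation: H = {e, r^5, r^10, r^4s, r^9s, r^14s}, so |H| = 6.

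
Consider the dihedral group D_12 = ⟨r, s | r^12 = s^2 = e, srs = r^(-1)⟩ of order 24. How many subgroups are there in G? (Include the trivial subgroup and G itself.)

34

|G| = 24, so by Lagrange every subgroup order divides 24. Divisors: 1, 2, 3, 4, 6, 8, 12, 24.
Subgroups by order — order 1: 1; order 2: 13; order 3: 1; order 4: 7; order 6: 5; order 8: 3; order 12: 3; order 24: 1.
Total: 1 + 13 + 1 + 7 + 5 + 3 + 3 + 1 = 34.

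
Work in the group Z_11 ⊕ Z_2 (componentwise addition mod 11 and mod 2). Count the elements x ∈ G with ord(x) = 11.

10

An element (a,b) has order lcm(ord(a), ord(b)); count pairs with lcm equal to 11.
Enumerating gives 10 such elements.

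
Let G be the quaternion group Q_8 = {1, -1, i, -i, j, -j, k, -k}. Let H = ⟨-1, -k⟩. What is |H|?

|⟨-1⟩| = 2 and |⟨-k⟩| = 4, so |H| is a multiple of lcm(2, 4) = 4 and divides |G| = 8.
Closing under the operation: H = {1, -1, k, -k}, so |H| = 4.

4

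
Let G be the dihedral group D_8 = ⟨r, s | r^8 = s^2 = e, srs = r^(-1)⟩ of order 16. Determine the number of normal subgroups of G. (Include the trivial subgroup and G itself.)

7

G has 19 subgroups. Checking conjugation-invariance by order — order 1: 1/1 normal; order 2: 1/9 normal; order 4: 1/5 normal; order 8: 3/3 normal; order 16: 1/1 normal.
Total normal subgroups: 7.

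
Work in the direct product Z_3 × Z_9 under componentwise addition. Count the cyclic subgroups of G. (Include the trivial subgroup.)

8

Each element a generates a cyclic subgroup ⟨a⟩; distinct elements may generate the same one (a cyclic group of order d has φ(d) generators).
Cyclic subgroups by order — order 1: 1; order 3: 4; order 9: 3.
Total: 8.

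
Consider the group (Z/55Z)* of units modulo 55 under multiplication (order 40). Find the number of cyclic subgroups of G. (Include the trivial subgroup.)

12

Group the elements of G by the cyclic subgroup they generate; each cyclic subgroup of order d accounts for φ(d) elements.
Cyclic subgroups by order — order 1: 1; order 2: 3; order 4: 2; order 5: 1; order 10: 3; order 20: 2.
Total: 12.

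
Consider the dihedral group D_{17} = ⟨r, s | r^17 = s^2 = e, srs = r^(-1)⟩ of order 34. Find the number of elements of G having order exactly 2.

17

Enumerating element orders in G gives 17 elements of order 2.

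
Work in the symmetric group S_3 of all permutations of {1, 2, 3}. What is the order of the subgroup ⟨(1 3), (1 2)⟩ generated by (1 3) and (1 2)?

|⟨(1 3)⟩| = 2 and |⟨(1 2)⟩| = 2, so |H| is a multiple of lcm(2, 2) = 2 and divides |G| = 6.
Closing {(1 3), (1 2)} under the group operation gives all of G, so |H| = 6.

6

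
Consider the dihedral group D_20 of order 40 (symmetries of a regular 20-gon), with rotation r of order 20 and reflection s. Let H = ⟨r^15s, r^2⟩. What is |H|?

20

|⟨r^15s⟩| = 2 and |⟨r^2⟩| = 10, so |H| is a multiple of lcm(2, 10) = 10 and divides |G| = 40.
Closing under the operation: H = {e, r^2, r^4, r^6, r^8, r^10, r^12, r^14, r^16, r^18, rs, r^3s, r^5s, r^7s, r^9s, r^11s, r^13s, r^15s, r^17s, r^19s}, so |H| = 20.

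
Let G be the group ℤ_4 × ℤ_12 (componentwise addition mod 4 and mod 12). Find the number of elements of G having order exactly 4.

12

An element (a,b) has order lcm(ord(a), ord(b)); count pairs with lcm equal to 4.
Enumerating gives 12 such elements.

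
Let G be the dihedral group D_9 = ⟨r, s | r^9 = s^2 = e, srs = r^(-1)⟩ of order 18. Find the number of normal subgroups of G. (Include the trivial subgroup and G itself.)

4

G has 16 subgroups. Checking conjugation-invariance by order — order 1: 1/1 normal; order 2: 0/9 normal; order 3: 1/1 normal; order 6: 0/3 normal; order 9: 1/1 normal; order 18: 1/1 normal.
Total normal subgroups: 4.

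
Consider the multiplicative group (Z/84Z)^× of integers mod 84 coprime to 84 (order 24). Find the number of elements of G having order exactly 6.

14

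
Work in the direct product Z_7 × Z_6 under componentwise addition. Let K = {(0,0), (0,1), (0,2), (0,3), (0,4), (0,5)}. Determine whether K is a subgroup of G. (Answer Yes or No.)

|K| = 6 divides |G| = 42, consistent with Lagrange.
K contains the identity, every element's inverse is in K, and K is closed under +: it is a subgroup.
In fact K = ⟨(0,1)⟩.

Yes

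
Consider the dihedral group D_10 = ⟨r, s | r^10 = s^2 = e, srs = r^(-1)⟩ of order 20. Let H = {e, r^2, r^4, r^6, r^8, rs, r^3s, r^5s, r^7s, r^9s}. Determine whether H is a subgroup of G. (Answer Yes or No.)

Yes

|H| = 10 divides |G| = 20, consistent with Lagrange.
H contains the identity, every element's inverse is in H, and H is closed under ·: it is a subgroup.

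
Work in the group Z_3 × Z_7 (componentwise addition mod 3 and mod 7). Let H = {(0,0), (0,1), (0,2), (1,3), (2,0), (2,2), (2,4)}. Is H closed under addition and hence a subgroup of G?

(0,1) ∈ H but its inverse (0,6) ∉ H, so H is not a subgroup.

No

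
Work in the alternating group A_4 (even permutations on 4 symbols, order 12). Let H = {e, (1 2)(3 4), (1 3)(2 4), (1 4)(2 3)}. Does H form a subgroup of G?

|H| = 4 divides |G| = 12, consistent with Lagrange.
H contains the identity, every element's inverse is in H, and H is closed under ∘: it is a subgroup.

Yes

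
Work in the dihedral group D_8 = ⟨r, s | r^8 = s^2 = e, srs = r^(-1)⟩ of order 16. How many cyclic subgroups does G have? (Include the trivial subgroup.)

A cyclic subgroup of order d is generated by each of its φ(d) elements of order d, so the cyclic subgroups of order d number (#elements of order d)/φ(d).
Cyclic subgroups by order — order 1: 1; order 2: 9; order 4: 1; order 8: 1.
Total: 12.

12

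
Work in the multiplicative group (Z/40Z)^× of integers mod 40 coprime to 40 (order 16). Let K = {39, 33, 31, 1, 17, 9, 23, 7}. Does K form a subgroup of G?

Yes

|K| = 8 divides |G| = 16, consistent with Lagrange.
K contains the identity, every element's inverse is in K, and K is closed under ·: it is a subgroup.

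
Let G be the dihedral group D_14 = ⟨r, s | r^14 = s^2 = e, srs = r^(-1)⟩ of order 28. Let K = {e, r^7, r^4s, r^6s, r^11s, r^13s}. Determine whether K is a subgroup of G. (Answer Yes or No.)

No

|K| = 6 does not divide |G| = 28, so by Lagrange K is not a subgroup.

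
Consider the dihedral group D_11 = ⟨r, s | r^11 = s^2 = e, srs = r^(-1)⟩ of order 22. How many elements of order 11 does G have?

10

Enumerating element orders in G gives 10 elements of order 11.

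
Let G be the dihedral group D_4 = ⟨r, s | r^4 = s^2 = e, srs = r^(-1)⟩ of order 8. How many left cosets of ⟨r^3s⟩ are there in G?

4

|⟨r^3s⟩| = 2 and |G| = 8.
By Lagrange, [G : H] = |G|/|H| = 8/2 = 4.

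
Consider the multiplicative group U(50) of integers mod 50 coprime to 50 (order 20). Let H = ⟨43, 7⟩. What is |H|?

4

|⟨43⟩| = 4 and |⟨7⟩| = 4, so |H| is a multiple of lcm(4, 4) = 4 and divides |G| = 20.
Closing under the operation: H = {1, 7, 43, 49}, so |H| = 4.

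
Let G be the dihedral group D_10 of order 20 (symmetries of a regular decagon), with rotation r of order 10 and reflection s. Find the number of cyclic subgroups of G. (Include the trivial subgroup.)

14

Each element a generates a cyclic subgroup ⟨a⟩; distinct elements may generate the same one (a cyclic group of order d has φ(d) generators).
Cyclic subgroups by order — order 1: 1; order 2: 11; order 5: 1; order 10: 1.
Total: 14.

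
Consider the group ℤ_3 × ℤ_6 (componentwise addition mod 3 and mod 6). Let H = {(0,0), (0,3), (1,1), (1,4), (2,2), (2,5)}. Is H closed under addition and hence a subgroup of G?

|H| = 6 divides |G| = 18, consistent with Lagrange.
H contains the identity, every element's inverse is in H, and H is closed under +: it is a subgroup.
In fact H = ⟨(2,5)⟩.

Yes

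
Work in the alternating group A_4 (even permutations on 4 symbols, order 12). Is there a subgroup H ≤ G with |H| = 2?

Yes

2 | 12. A subgroup of order 2 is {e, (1 2)(3 4)}.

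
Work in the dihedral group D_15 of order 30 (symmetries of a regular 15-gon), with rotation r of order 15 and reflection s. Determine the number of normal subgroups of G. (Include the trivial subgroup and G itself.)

G has 28 subgroups. Checking conjugation-invariance by order — order 1: 1/1 normal; order 2: 0/15 normal; order 3: 1/1 normal; order 5: 1/1 normal; order 6: 0/5 normal; order 10: 0/3 normal; order 15: 1/1 normal; order 30: 1/1 normal.
Total normal subgroups: 5.

5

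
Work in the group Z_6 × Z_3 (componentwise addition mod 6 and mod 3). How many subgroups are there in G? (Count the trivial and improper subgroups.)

|G| = 18, so by Lagrange every subgroup order divides 18. Divisors: 1, 2, 3, 6, 9, 18.
Subgroups by order — order 1: 1; order 2: 1; order 3: 4; order 6: 4; order 9: 1; order 18: 1.
Total: 1 + 1 + 4 + 4 + 1 + 1 = 12.

12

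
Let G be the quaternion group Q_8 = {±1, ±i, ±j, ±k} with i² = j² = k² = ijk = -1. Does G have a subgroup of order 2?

2 | 8. A subgroup of order 2 is {1, -1}.

Yes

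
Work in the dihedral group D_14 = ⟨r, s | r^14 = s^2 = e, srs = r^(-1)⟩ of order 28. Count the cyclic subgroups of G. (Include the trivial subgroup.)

A cyclic subgroup of order d is generated by each of its φ(d) elements of order d, so the cyclic subgroups of order d number (#elements of order d)/φ(d).
Cyclic subgroups by order — order 1: 1; order 2: 15; order 7: 1; order 14: 1.
Total: 18.

18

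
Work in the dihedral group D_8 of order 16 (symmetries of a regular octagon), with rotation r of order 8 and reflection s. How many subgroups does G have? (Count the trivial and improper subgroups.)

19

|G| = 16, so by Lagrange every subgroup order divides 16. Divisors: 1, 2, 4, 8, 16.
Subgroups by order — order 1: 1; order 2: 9; order 4: 5; order 8: 3; order 16: 1.
Total: 1 + 9 + 5 + 3 + 1 = 19.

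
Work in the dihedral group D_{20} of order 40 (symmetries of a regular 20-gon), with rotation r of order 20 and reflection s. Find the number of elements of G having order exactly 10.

4

The elements of order 10 are: r^2, r^6, r^14, r^18.
That's 4.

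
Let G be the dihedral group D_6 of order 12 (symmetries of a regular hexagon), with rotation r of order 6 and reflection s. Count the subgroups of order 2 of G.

7

|G| = 12 and 2 | 12, so subgroups of order 2 are possible by Lagrange.
The subgroups of order 2 are: {e, r^2s}; {e, r^3}; {e, r^3s}; {e, r^4s}; … (7 in all).
So G has 7 subgroups of order 2.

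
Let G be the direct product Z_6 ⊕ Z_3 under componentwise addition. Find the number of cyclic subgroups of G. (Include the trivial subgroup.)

Group the elements of G by the cyclic subgroup they generate; each cyclic subgroup of order d accounts for φ(d) elements.
Cyclic subgroups by order — order 1: 1; order 2: 1; order 3: 4; order 6: 4.
Total: 10.

10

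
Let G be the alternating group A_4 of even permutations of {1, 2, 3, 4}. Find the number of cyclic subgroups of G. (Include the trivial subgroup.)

Group the elements of G by the cyclic subgroup they generate; each cyclic subgroup of order d accounts for φ(d) elements.
Cyclic subgroups by order — order 1: 1; order 2: 3; order 3: 4.
Total: 8.

8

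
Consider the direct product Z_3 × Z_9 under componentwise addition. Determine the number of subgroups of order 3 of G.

4

|G| = 27 and 3 | 27, so subgroups of order 3 are possible by Lagrange.
The subgroups of order 3 are: {(0,0), (0,3), (0,6)}; {(0,0), (1,0), (2,0)}; {(0,0), (1,3), (2,6)}; {(0,0), (1,6), (2,3)}.
So G has 4 subgroups of order 3.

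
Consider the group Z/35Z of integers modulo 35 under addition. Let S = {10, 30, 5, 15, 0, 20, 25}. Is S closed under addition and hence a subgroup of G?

|S| = 7 divides |G| = 35, consistent with Lagrange.
S contains the identity, every element's inverse is in S, and S is closed under +: it is a subgroup.
In fact S = ⟨20⟩.

Yes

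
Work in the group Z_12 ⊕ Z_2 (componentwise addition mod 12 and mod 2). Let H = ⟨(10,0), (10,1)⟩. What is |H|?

12

|⟨(10,0)⟩| = 6 and |⟨(10,1)⟩| = 6, so |H| is a multiple of lcm(6, 6) = 6 and divides |G| = 24.
Closing under the operation: H = {(0,0), (0,1), (2,0), (2,1), (4,0), (4,1), (6,0), (6,1), (8,0), (8,1), (10,0), (10,1)}, so |H| = 12.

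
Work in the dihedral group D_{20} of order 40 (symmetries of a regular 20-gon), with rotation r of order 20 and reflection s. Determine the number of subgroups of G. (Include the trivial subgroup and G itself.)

48

|G| = 40, so by Lagrange every subgroup order divides 40. Divisors: 1, 2, 4, 5, 8, 10, 20, 40.
Subgroups by order — order 1: 1; order 2: 21; order 4: 11; order 5: 1; order 8: 5; order 10: 5; order 20: 3; order 40: 1.
Total: 1 + 21 + 11 + 1 + 5 + 5 + 3 + 1 = 48.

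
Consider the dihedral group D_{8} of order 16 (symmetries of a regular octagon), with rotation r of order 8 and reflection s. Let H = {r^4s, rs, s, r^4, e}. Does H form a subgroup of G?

|H| = 5 does not divide |G| = 16, so by Lagrange H is not a subgroup.

No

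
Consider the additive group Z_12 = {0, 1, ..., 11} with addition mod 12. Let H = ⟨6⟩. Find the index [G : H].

6

|⟨6⟩| = 2 and |G| = 12.
By Lagrange, [G : H] = |G|/|H| = 12/2 = 6.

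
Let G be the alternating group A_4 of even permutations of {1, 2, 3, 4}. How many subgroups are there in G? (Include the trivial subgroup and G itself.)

|G| = 12, so by Lagrange every subgroup order divides 12. Divisors: 1, 2, 3, 4, 6, 12.
Subgroups by order — order 1: 1; order 2: 3; order 3: 4; order 4: 1; order 6: 0; order 12: 1.
Total: 1 + 3 + 4 + 1 + 0 + 1 = 10.

10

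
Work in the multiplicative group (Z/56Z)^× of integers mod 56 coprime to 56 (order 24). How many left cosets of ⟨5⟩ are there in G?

4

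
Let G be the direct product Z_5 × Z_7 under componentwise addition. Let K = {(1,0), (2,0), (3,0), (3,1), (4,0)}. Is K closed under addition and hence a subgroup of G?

The identity (0,0) ∉ K, so K is not a subgroup.

No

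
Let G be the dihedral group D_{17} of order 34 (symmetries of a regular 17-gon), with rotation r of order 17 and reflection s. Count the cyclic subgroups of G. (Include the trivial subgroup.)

A cyclic subgroup of order d is generated by each of its φ(d) elements of order d, so the cyclic subgroups of order d number (#elements of order d)/φ(d).
Cyclic subgroups by order — order 1: 1; order 2: 17; order 17: 1.
Total: 19.

19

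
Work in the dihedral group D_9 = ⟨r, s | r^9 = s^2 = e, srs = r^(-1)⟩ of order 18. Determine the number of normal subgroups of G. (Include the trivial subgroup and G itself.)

4

G has 16 subgroups. Checking conjugation-invariance by order — order 1: 1/1 normal; order 2: 0/9 normal; order 3: 1/1 normal; order 6: 0/3 normal; order 9: 1/1 normal; order 18: 1/1 normal.
Total normal subgroups: 4.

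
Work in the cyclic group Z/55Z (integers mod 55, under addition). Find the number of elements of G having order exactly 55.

In a cyclic group of order 55, the number of elements of order d (for d | 55) is φ(d).
φ(55) = 40.

40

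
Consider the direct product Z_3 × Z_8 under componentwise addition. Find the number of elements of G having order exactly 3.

An element (a,b) has order lcm(ord(a), ord(b)); count pairs with lcm equal to 3.
Enumerating gives 2 such elements.

2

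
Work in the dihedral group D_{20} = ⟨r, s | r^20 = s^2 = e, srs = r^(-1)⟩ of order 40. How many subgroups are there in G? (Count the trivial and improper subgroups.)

48

|G| = 40, so by Lagrange every subgroup order divides 40. Divisors: 1, 2, 4, 5, 8, 10, 20, 40.
Subgroups by order — order 1: 1; order 2: 21; order 4: 11; order 5: 1; order 8: 5; order 10: 5; order 20: 3; order 40: 1.
Total: 1 + 21 + 11 + 1 + 5 + 5 + 3 + 1 = 48.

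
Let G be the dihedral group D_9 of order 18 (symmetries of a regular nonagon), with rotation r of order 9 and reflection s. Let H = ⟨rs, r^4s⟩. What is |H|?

|⟨rs⟩| = 2 and |⟨r^4s⟩| = 2, so |H| is a multiple of lcm(2, 2) = 2 and divides |G| = 18.
Closing under the operation: H = {e, r^3, r^6, rs, r^4s, r^7s}, so |H| = 6.

6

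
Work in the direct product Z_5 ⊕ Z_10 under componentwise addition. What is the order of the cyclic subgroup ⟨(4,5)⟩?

The order of (4,5) in Z_5 × Z_10 is lcm(ord(4) in Z_5, ord(5) in Z_10).
ord(4) = 5 and ord(5) = 2, so |⟨(4,5)⟩| = lcm(5, 2) = 10.

10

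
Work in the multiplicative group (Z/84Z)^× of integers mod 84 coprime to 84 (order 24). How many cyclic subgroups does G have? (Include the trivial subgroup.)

Each element a generates a cyclic subgroup ⟨a⟩; distinct elements may generate the same one (a cyclic group of order d has φ(d) generators).
Cyclic subgroups by order — order 1: 1; order 2: 7; order 3: 1; order 6: 7.
Total: 16.

16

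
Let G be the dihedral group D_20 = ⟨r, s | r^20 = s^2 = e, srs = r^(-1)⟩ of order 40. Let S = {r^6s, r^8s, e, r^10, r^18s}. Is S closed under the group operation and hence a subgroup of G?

Closure fails: r^10 · r^6s = r^16s ∉ S. So S is not a subgroup.

No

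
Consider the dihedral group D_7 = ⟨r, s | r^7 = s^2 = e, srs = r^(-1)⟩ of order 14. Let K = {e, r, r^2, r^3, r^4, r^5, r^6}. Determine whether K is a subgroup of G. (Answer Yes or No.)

|K| = 7 divides |G| = 14, consistent with Lagrange.
K contains the identity, every element's inverse is in K, and K is closed under ·: it is a subgroup.
In fact K = ⟨r^4⟩.

Yes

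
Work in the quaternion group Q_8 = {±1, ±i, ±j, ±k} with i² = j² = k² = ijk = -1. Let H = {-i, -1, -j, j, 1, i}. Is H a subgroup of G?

|H| = 6 does not divide |G| = 8, so by Lagrange H is not a subgroup.

No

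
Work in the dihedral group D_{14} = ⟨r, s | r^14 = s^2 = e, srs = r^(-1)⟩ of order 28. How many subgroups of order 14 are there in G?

|G| = 28 and 14 | 28, so subgroups of order 14 are possible by Lagrange.
The subgroups of order 14 are: {e, r, r^2, r^3, r^4, r^5, r^6, r^7, r^8, r^9, r^10, r^11, r^12, r^13}; {e, r^2, r^4, r^6, r^8, r^10, r^12, s, r^2s, r^4s, r^6s, r^8s, r^10s, r^12s}; {e, r^2, r^4, r^6, r^8, r^10, r^12, rs, r^3s, r^5s, r^7s, r^9s, r^11s, r^13s}.
So G has 3 subgroups of order 14.

3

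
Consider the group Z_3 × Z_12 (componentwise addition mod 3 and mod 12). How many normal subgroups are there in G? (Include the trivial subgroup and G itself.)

18

G is abelian, so every subgroup is normal.
G has 18 subgroups in total, hence 18 normal subgroups.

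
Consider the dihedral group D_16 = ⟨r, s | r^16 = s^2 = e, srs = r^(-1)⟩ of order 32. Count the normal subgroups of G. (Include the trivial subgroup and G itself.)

8

G has 36 subgroups. Checking conjugation-invariance by order — order 1: 1/1 normal; order 2: 1/17 normal; order 4: 1/9 normal; order 8: 1/5 normal; order 16: 3/3 normal; order 32: 1/1 normal.
Total normal subgroups: 8.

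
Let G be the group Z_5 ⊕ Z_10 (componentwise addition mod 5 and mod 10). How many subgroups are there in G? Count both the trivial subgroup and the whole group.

16

|G| = 50, so by Lagrange every subgroup order divides 50. Divisors: 1, 2, 5, 10, 25, 50.
Subgroups by order — order 1: 1; order 2: 1; order 5: 6; order 10: 6; order 25: 1; order 50: 1.
Total: 1 + 1 + 6 + 6 + 1 + 1 = 16.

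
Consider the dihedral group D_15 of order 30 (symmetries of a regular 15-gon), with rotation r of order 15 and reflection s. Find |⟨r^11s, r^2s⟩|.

10

|⟨r^11s⟩| = 2 and |⟨r^2s⟩| = 2, so |H| is a multiple of lcm(2, 2) = 2 and divides |G| = 30.
Closing under the operation: H = {e, r^3, r^6, r^9, r^12, r^2s, r^5s, r^8s, r^11s, r^14s}, so |H| = 10.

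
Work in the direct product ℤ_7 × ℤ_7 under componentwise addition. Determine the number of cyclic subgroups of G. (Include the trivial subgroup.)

Each element a generates a cyclic subgroup ⟨a⟩; distinct elements may generate the same one (a cyclic group of order d has φ(d) generators).
Cyclic subgroups by order — order 1: 1; order 7: 8.
Total: 9.

9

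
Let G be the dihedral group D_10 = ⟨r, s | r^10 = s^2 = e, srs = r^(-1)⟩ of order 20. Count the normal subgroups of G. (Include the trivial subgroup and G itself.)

7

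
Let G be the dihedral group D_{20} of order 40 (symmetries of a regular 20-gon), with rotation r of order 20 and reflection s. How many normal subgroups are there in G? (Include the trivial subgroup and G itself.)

G has 48 subgroups. Checking conjugation-invariance by order — order 1: 1/1 normal; order 2: 1/21 normal; order 4: 1/11 normal; order 5: 1/1 normal; order 8: 0/5 normal; order 10: 1/5 normal; order 20: 3/3 normal; order 40: 1/1 normal.
Total normal subgroups: 9.

9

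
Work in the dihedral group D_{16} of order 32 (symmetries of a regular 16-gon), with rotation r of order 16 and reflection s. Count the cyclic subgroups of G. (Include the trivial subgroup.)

A cyclic subgroup of order d is generated by each of its φ(d) elements of order d, so the cyclic subgroups of order d number (#elements of order d)/φ(d).
Cyclic subgroups by order — order 1: 1; order 2: 17; order 4: 1; order 8: 1; order 16: 1.
Total: 21.

21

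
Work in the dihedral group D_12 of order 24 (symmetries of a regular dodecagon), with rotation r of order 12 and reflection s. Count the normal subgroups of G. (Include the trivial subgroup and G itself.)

G has 34 subgroups. Checking conjugation-invariance by order — order 1: 1/1 normal; order 2: 1/13 normal; order 3: 1/1 normal; order 4: 1/7 normal; order 6: 1/5 normal; order 8: 0/3 normal; order 12: 3/3 normal; order 24: 1/1 normal.
Total normal subgroups: 9.

9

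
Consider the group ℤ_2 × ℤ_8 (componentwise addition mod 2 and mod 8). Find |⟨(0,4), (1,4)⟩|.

4

|⟨(0,4)⟩| = 2 and |⟨(1,4)⟩| = 2, so |H| is a multiple of lcm(2, 2) = 2 and divides |G| = 16.
Closing under the operation: H = {(0,0), (0,4), (1,0), (1,4)}, so |H| = 4.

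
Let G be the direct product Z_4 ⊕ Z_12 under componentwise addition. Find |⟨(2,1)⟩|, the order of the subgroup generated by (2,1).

The order of (2,1) in Z_4 × Z_12 is lcm(ord(2) in Z_4, ord(1) in Z_12).
ord(2) = 2 and ord(1) = 12, so |⟨(2,1)⟩| = lcm(2, 12) = 12.

12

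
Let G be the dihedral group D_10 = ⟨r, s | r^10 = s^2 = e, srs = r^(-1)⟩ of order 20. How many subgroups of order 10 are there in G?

|G| = 20 and 10 | 20, so subgroups of order 10 are possible by Lagrange.
The subgroups of order 10 are: {e, r, r^2, r^3, r^4, r^5, r^6, r^7, r^8, r^9}; {e, r^2, r^4, r^6, r^8, s, r^2s, r^4s, r^6s, r^8s}; {e, r^2, r^4, r^6, r^8, rs, r^3s, r^5s, r^7s, r^9s}.
So G has 3 subgroups of order 10.

3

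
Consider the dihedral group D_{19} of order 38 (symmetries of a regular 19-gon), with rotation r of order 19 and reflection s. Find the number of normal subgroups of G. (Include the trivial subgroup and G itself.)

3

G has 22 subgroups. Checking conjugation-invariance by order — order 1: 1/1 normal; order 2: 0/19 normal; order 19: 1/1 normal; order 38: 1/1 normal.
Total normal subgroups: 3.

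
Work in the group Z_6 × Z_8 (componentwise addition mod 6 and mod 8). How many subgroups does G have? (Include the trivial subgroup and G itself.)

|G| = 48, so by Lagrange every subgroup order divides 48. Divisors: 1, 2, 3, 4, 6, 8, 12, 16, 24, 48.
Subgroups by order — order 1: 1; order 2: 3; order 3: 1; order 4: 3; order 6: 3; order 8: 3; order 12: 3; order 16: 1; order 24: 3; order 48: 1.
Total: 1 + 3 + 1 + 3 + 3 + 3 + 3 + 1 + 3 + 1 = 22.

22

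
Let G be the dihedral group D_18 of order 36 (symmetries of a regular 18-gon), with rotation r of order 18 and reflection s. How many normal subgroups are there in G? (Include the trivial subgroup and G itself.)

G has 45 subgroups. Checking conjugation-invariance by order — order 1: 1/1 normal; order 2: 1/19 normal; order 3: 1/1 normal; order 4: 0/9 normal; order 6: 1/7 normal; order 9: 1/1 normal; order 12: 0/3 normal; order 18: 3/3 normal; order 36: 1/1 normal.
Total normal subgroups: 9.

9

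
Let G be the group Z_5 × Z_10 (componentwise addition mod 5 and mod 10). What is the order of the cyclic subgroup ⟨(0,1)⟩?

10

The order of (0,1) in Z_5 × Z_10 is lcm(ord(0) in Z_5, ord(1) in Z_10).
ord(0) = 1 and ord(1) = 10, so |⟨(0,1)⟩| = lcm(1, 10) = 10.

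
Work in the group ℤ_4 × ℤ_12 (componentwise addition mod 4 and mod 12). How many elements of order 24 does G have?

0

An element (a,b) has order lcm(ord(a), ord(b)); count pairs with lcm equal to 24.
Enumerating gives 0 such elements.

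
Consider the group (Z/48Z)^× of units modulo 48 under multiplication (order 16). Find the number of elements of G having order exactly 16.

No element of G has order 16 (even though 16 | 16).

0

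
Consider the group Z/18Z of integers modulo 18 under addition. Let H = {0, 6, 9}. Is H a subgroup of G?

No

6 ∈ H but its inverse 12 ∉ H, so H is not a subgroup.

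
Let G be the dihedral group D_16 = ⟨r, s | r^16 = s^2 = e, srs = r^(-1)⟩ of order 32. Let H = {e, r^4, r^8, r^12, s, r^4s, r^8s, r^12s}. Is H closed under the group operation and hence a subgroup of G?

Yes

|H| = 8 divides |G| = 32, consistent with Lagrange.
H contains the identity, every element's inverse is in H, and H is closed under ·: it is a subgroup.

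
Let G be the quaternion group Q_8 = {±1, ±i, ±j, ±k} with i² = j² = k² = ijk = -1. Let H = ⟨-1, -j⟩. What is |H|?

4

|⟨-1⟩| = 2 and |⟨-j⟩| = 4, so |H| is a multiple of lcm(2, 4) = 4 and divides |G| = 8.
Closing under the operation: H = {1, -1, j, -j}, so |H| = 4.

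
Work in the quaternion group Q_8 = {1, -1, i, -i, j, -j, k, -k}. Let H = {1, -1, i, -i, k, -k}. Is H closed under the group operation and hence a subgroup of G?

|H| = 6 does not divide |G| = 8, so by Lagrange H is not a subgroup.

No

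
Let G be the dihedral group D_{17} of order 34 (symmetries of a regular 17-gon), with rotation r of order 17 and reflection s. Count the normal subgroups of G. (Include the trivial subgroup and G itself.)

G has 20 subgroups. Checking conjugation-invariance by order — order 1: 1/1 normal; order 2: 0/17 normal; order 17: 1/1 normal; order 34: 1/1 normal.
Total normal subgroups: 3.

3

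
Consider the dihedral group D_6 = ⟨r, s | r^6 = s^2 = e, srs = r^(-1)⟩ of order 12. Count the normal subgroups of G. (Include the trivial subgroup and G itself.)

7

G has 16 subgroups. Checking conjugation-invariance by order — order 1: 1/1 normal; order 2: 1/7 normal; order 3: 1/1 normal; order 4: 0/3 normal; order 6: 3/3 normal; order 12: 1/1 normal.
Total normal subgroups: 7.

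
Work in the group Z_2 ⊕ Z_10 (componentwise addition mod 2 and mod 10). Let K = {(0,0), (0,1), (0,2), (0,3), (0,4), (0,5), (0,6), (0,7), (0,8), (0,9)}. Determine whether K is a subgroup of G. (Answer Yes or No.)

Yes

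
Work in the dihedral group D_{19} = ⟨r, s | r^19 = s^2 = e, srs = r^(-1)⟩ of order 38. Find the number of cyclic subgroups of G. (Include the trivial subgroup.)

Each element a generates a cyclic subgroup ⟨a⟩; distinct elements may generate the same one (a cyclic group of order d has φ(d) generators).
Cyclic subgroups by order — order 1: 1; order 2: 19; order 19: 1.
Total: 21.

21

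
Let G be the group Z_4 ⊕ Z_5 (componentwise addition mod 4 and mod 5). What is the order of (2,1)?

10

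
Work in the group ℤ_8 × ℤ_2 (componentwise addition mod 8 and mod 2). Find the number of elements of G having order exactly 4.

An element (a,b) has order lcm(ord(a), ord(b)); count pairs with lcm equal to 4.
Enumerating gives 4 such elements.

4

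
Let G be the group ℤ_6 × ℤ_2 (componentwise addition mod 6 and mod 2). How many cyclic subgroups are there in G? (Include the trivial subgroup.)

Each element a generates a cyclic subgroup ⟨a⟩; distinct elements may generate the same one (a cyclic group of order d has φ(d) generators).
Cyclic subgroups by order — order 1: 1; order 2: 3; order 3: 1; order 6: 3.
Total: 8.

8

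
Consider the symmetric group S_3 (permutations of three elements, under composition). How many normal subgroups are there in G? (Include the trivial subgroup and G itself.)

3

G has 6 subgroups. Checking conjugation-invariance by order — order 1: 1/1 normal; order 2: 0/3 normal; order 3: 1/1 normal; order 6: 1/1 normal.
Total normal subgroups: 3.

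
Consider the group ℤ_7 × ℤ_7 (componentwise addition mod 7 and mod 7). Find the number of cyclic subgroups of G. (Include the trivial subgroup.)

Group the elements of G by the cyclic subgroup they generate; each cyclic subgroup of order d accounts for φ(d) elements.
Cyclic subgroups by order — order 1: 1; order 7: 8.
Total: 9.

9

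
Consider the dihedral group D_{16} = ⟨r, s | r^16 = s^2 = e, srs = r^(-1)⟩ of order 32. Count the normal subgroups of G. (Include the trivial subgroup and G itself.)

G has 36 subgroups. Checking conjugation-invariance by order — order 1: 1/1 normal; order 2: 1/17 normal; order 4: 1/9 normal; order 8: 1/5 normal; order 16: 3/3 normal; order 32: 1/1 normal.
Total normal subgroups: 8.

8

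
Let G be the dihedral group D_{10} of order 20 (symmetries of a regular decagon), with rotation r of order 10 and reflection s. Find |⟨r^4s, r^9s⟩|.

|⟨r^4s⟩| = 2 and |⟨r^9s⟩| = 2, so |H| is a multiple of lcm(2, 2) = 2 and divides |G| = 20.
Closing under the operation: H = {e, r^5, r^4s, r^9s}, so |H| = 4.

4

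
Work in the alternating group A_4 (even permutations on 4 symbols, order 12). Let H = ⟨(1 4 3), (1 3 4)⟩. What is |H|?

3

|⟨(1 4 3)⟩| = 3 and |⟨(1 3 4)⟩| = 3, so |H| is a multiple of lcm(3, 3) = 3 and divides |G| = 12.
Closing under the operation: H = {e, (1 3 4), (1 4 3)}, so |H| = 3.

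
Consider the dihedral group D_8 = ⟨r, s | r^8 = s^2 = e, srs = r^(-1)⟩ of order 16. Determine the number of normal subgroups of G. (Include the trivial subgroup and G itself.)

G has 19 subgroups. Checking conjugation-invariance by order — order 1: 1/1 normal; order 2: 1/9 normal; order 4: 1/5 normal; order 8: 3/3 normal; order 16: 1/1 normal.
Total normal subgroups: 7.

7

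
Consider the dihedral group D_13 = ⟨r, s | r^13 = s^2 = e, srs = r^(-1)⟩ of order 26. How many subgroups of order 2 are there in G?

|G| = 26 and 2 | 26, so subgroups of order 2 are possible by Lagrange.
The subgroups of order 2 are: {e, r^10s}; {e, r^11s}; {e, r^12s}; {e, r^2s}; … (13 in all).
So G has 13 subgroups of order 2.

13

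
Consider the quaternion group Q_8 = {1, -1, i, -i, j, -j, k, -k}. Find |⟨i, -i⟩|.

4

|⟨i⟩| = 4 and |⟨-i⟩| = 4, so |H| is a multiple of lcm(4, 4) = 4 and divides |G| = 8.
Closing under the operation: H = {1, -1, i, -i}, so |H| = 4.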